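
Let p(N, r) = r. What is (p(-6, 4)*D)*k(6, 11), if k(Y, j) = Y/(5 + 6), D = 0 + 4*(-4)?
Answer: -384/11 ≈ -34.909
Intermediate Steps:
D = -16 (D = 0 - 16 = -16)
k(Y, j) = Y/11
(p(-6, 4)*D)*k(6, 11) = (4*(-16))*((1/11)*6) = -64*6/11 = -384/11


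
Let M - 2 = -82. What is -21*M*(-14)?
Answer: -23520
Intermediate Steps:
M = -80 (M = 2 - 82 = -80)
-21*M*(-14) = -21*(-80)*(-14) = 1680*(-14) = -23520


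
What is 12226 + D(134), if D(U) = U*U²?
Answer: 2418330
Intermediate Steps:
D(U) = U³
12226 + D(134) = 12226 + 134³ = 12226 + 2406104 = 2418330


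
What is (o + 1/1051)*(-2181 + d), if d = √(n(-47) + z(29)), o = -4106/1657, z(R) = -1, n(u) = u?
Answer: 9408286569/1741507 - 17254996*I*√3/1741507 ≈ 5402.4 - 17.161*I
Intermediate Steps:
o = -4106/1657 (o = -4106*1/1657 = -4106/1657 ≈ -2.4780)
d = 4*I*√3 (d = √(-47 - 1) = √(-48) = 4*I*√3 ≈ 6.9282*I)
(o + 1/1051)*(-2181 + d) = (-4106/1657 + 1/1051)*(-2181 + 4*I*√3) = -4313749*(-2181 + 4*I*√3)/1741507 = 9408286569/1741507 - 17254996*I*√3/1741507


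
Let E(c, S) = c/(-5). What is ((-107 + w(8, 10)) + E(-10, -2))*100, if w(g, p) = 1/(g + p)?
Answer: -94450/9 ≈ -10494.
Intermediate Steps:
E(c, S) = -c/5 (E(c, S) = c*(-⅕) = -c/5)
((-107 + w(8, 10)) + E(-10, -2))*100 = ((-107 + 1/(8 + 10)) - ⅕*(-10))*100 = ((-107 + 1/18) + 2)*100 = (-1925/18 + 2)*100 = -1889/18*100 = -94450/9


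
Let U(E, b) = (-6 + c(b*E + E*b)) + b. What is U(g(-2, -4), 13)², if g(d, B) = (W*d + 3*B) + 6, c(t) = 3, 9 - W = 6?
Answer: 100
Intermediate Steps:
W = 3 (W = 9 - 1*6 = 9 - 6 = 3)
g(d, B) = 6 + 3*B + 3*d (g(d, B) = (3*d + 3*B) + 6 = (3*B + 3*d) + 6 = 6 + 3*B + 3*d)
U(E, b) = -3 + b (U(E, b) = (-6 + 3) + b = -3 + b)
U(g(-2, -4), 13)² = (-3 + 13)² = 10² = 100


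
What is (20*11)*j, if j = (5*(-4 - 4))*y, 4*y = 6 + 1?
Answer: -15400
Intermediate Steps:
y = 7/4 (y = (6 + 1)/4 = (1/4)*7 = 7/4 ≈ 1.7500)
j = -70 (j = (5*(-4 - 4))*(7/4) = (5*(-8))*(7/4) = -40*7/4 = -70)
(20*11)*j = (20*11)*(-70) = 220*(-70) = -15400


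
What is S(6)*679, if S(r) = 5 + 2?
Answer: 4753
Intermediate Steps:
S(r) = 7
S(6)*679 = 7*679 = 4753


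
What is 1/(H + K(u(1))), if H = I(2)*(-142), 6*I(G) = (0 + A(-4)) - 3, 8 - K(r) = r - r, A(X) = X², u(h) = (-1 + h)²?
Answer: -3/899 ≈ -0.0033370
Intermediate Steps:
K(r) = 8 (K(r) = 8 - (r - r) = 8 - 1*0 = 8 + 0 = 8)
I(G) = 13/6 (I(G) = ((0 + (-4)²) - 3)/6 = ((0 + 16) - 3)/6 = (16 - 3)/6 = (⅙)*13 = 13/6)
H = -923/3 (H = (13/6)*(-142) = -923/3 ≈ -307.67)
1/(H + K(u(1))) = 1/(-923/3 + 8) = 1/(-899/3) = -3/899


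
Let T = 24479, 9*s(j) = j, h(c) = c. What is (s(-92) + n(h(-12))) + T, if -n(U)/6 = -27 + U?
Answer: 222325/9 ≈ 24703.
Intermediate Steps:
n(U) = 162 - 6*U (n(U) = -6*(-27 + U) = 162 - 6*U)
s(j) = j/9
(s(-92) + n(h(-12))) + T = ((⅑)*(-92) + (162 - 6*(-12))) + 24479 = (-92/9 + (162 + 72)) + 24479 = (-92/9 + 234) + 24479 = 2014/9 + 24479 = 222325/9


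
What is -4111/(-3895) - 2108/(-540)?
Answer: 104306/21033 ≈ 4.9592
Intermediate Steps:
-4111/(-3895) - 2108/(-540) = -4111*(-1/3895) - 2108*(-1/540) = 4111/3895 + 527/135 = 104306/21033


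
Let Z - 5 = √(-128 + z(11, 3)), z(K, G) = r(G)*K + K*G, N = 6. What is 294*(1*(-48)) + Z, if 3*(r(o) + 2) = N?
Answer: -14107 + I*√95 ≈ -14107.0 + 9.7468*I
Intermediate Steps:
r(o) = 0 (r(o) = -2 + (⅓)*6 = -2 + 2 = 0)
z(K, G) = G*K (z(K, G) = 0*K + K*G = 0 + G*K = G*K)
Z = 5 + I*√95 (Z = 5 + √(-128 + 3*11) = 5 + √(-128 + 33) = 5 + √(-95) = 5 + I*√95 ≈ 5.0 + 9.7468*I)
294*(1*(-48)) + Z = 294*(1*(-48)) + (5 + I*√95) = 294*(-48) + (5 + I*√95) = -14112 + (5 + I*√95) = -14107 + I*√95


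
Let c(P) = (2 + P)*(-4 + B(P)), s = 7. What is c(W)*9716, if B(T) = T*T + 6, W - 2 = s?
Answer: 8870708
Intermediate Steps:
W = 9 (W = 2 + 7 = 9)
B(T) = 6 + T² (B(T) = T² + 6 = 6 + T²)
c(P) = (2 + P)*(2 + P²) (c(P) = (2 + P)*(-4 + (6 + P²)) = (2 + P)*(2 + P²))
c(W)*9716 = (4 + 9³ + 2*9 + 2*9²)*9716 = (4 + 729 + 18 + 2*81)*9716 = (4 + 729 + 18 + 162)*9716 = 913*9716 = 8870708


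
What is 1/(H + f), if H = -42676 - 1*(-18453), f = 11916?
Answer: -1/12307 ≈ -8.1255e-5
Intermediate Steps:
H = -24223 (H = -42676 + 18453 = -24223)
1/(H + f) = 1/(-24223 + 11916) = 1/(-12307) = -1/12307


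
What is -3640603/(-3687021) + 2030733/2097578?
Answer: 15123803975927/7733814135138 ≈ 1.9555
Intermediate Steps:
-3640603/(-3687021) + 2030733/2097578 = -3640603*(-1/3687021) + 2030733*(1/2097578) = 3640603/3687021 + 2030733/2097578 = 15123803975927/7733814135138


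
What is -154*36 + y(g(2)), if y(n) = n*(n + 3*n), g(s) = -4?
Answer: -5480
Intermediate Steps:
y(n) = 4*n² (y(n) = n*(4*n) = 4*n²)
-154*36 + y(g(2)) = -154*36 + 4*(-4)² = -5544 + 4*16 = -5544 + 64 = -5480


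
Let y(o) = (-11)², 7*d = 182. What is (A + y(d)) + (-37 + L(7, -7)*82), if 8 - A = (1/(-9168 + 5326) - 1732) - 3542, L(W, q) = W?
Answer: 22821481/3842 ≈ 5940.0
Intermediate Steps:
d = 26 (d = (⅐)*182 = 26)
y(o) = 121
A = 20293445/3842 (A = 8 - ((1/(-9168 + 5326) - 1732) - 3542) = 8 - ((1/(-3842) - 1732) - 3542) = 8 - ((-1/3842 - 1732) - 3542) = 8 - (-6654345/3842 - 3542) = 8 - 1*(-20262709/3842) = 8 + 20262709/3842 = 20293445/3842 ≈ 5282.0)
(A + y(d)) + (-37 + L(7, -7)*82) = (20293445/3842 + 121) + (-37 + 7*82) = 20758327/3842 + (-37 + 574) = 20758327/3842 + 537 = 22821481/3842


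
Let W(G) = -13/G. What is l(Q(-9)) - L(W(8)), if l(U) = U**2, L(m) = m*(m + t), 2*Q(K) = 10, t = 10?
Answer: 2471/64 ≈ 38.609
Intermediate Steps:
Q(K) = 5 (Q(K) = (1/2)*10 = 5)
L(m) = m*(10 + m) (L(m) = m*(m + 10) = m*(10 + m))
l(Q(-9)) - L(W(8)) = 5**2 - (-13/8)*(10 - 13/8) = 25 - (-13*1/8)*(10 - 13*1/8) = 25 - (-13)*(10 - 13/8)/8 = 25 - (-13)*67/(8*8) = 25 - 1*(-871/64) = 25 + 871/64 = 2471/64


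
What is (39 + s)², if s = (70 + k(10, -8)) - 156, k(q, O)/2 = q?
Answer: 729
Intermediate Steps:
k(q, O) = 2*q
s = -66 (s = (70 + 2*10) - 156 = (70 + 20) - 156 = 90 - 156 = -66)
(39 + s)² = (39 - 66)² = (-27)² = 729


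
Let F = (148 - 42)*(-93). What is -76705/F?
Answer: 76705/9858 ≈ 7.7810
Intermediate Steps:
F = -9858 (F = 106*(-93) = -9858)
-76705/F = -76705/(-9858) = -76705*(-1/9858) = 76705/9858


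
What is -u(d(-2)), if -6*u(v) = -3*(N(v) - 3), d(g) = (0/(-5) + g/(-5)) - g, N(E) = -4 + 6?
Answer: ½ ≈ 0.50000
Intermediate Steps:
N(E) = 2
d(g) = -6*g/5 (d(g) = (0*(-⅕) + g*(-⅕)) - g = (0 - g/5) - g = -g/5 - g = -6*g/5)
u(v) = -½ (u(v) = -(-1)*(2 - 3)/2 = -(-1)*(-1)/2 = -⅙*3 = -½)
-u(d(-2)) = -1*(-½) = ½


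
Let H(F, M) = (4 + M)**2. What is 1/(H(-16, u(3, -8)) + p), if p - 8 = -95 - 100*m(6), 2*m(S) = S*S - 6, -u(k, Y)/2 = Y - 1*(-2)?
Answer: -1/1331 ≈ -0.00075131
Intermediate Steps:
u(k, Y) = -4 - 2*Y (u(k, Y) = -2*(Y - 1*(-2)) = -2*(Y + 2) = -2*(2 + Y) = -4 - 2*Y)
m(S) = -3 + S**2/2 (m(S) = (S*S - 6)/2 = (S**2 - 6)/2 = (-6 + S**2)/2 = -3 + S**2/2)
p = -1587 (p = 8 + (-95 - 100*(-3 + (1/2)*6**2)) = 8 + (-95 - 100*(-3 + (1/2)*36)) = 8 + (-95 - 100*(-3 + 18)) = 8 + (-95 - 100*15) = 8 + (-95 - 1500) = 8 - 1595 = -1587)
1/(H(-16, u(3, -8)) + p) = 1/((4 + (-4 - 2*(-8)))**2 - 1587) = 1/((4 + (-4 + 16))**2 - 1587) = 1/((4 + 12)**2 - 1587) = 1/(16**2 - 1587) = 1/(256 - 1587) = 1/(-1331) = -1/1331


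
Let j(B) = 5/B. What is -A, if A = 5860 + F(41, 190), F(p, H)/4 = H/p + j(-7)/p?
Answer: -1687120/287 ≈ -5878.5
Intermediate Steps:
F(p, H) = -20/(7*p) + 4*H/p (F(p, H) = 4*(H/p + (5/(-7))/p) = 4*(H/p + (5*(-⅐))/p) = 4*(H/p - 5/(7*p)) = 4*(-5/(7*p) + H/p) = -20/(7*p) + 4*H/p)
A = 1687120/287 (A = 5860 + (4/7)*(-5 + 7*190)/41 = 5860 + (4/7)*(1/41)*(-5 + 1330) = 5860 + (4/7)*(1/41)*1325 = 5860 + 5300/287 = 1687120/287 ≈ 5878.5)
-A = -1*1687120/287 = -1687120/287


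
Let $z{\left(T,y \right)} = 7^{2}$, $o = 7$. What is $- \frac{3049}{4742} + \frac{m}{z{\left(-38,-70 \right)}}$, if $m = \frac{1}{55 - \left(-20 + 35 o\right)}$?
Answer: $- \frac{6350728}{9875215} \approx -0.6431$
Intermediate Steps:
$z{\left(T,y \right)} = 49$
$m = - \frac{1}{170}$ ($m = \frac{1}{55 + \left(\left(-35\right) 7 + 20\right)} = \frac{1}{55 + \left(-245 + 20\right)} = \frac{1}{55 - 225} = \frac{1}{-170} = - \frac{1}{170} \approx -0.0058824$)
$- \frac{3049}{4742} + \frac{m}{z{\left(-38,-70 \right)}} = - \frac{3049}{4742} - \frac{1}{170 \cdot 49} = \left(-3049\right) \frac{1}{4742} - \frac{1}{8330} = - \frac{3049}{4742} - \frac{1}{8330} = - \frac{6350728}{9875215}$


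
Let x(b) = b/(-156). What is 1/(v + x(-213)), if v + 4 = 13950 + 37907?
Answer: 52/2696427 ≈ 1.9285e-5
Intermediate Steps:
x(b) = -b/156
v = 51853 (v = -4 + (13950 + 37907) = -4 + 51857 = 51853)
1/(v + x(-213)) = 1/(51853 - 1/156*(-213)) = 1/(51853 + 71/52) = 1/(2696427/52) = 52/2696427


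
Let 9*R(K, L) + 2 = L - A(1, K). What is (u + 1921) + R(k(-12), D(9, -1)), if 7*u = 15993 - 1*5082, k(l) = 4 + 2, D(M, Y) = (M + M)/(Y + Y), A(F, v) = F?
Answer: 73046/21 ≈ 3478.4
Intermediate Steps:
D(M, Y) = M/Y (D(M, Y) = (2*M)/((2*Y)) = (2*M)*(1/(2*Y)) = M/Y)
k(l) = 6
R(K, L) = -⅓ + L/9 (R(K, L) = -2/9 + (L - 1*1)/9 = -2/9 + (L - 1)/9 = -2/9 + (-1 + L)/9 = -2/9 + (-⅑ + L/9) = -⅓ + L/9)
u = 10911/7 (u = (15993 - 1*5082)/7 = (15993 - 5082)/7 = (⅐)*10911 = 10911/7 ≈ 1558.7)
(u + 1921) + R(k(-12), D(9, -1)) = (10911/7 + 1921) + (-⅓ + (9/(-1))/9) = 24358/7 + (-⅓ + (9*(-1))/9) = 24358/7 + (-⅓ + (⅑)*(-9)) = 24358/7 + (-⅓ - 1) = 24358/7 - 4/3 = 73046/21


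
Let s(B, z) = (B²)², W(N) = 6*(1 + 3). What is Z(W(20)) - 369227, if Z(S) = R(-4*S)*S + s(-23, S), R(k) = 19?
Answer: -88930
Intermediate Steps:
W(N) = 24 (W(N) = 6*4 = 24)
s(B, z) = B⁴
Z(S) = 279841 + 19*S (Z(S) = 19*S + (-23)⁴ = 19*S + 279841 = 279841 + 19*S)
Z(W(20)) - 369227 = (279841 + 19*24) - 369227 = (279841 + 456) - 369227 = 280297 - 369227 = -88930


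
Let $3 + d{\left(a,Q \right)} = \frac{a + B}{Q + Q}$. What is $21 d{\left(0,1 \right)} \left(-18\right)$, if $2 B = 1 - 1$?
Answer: $1134$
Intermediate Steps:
$B = 0$ ($B = \frac{1 - 1}{2} = \frac{1}{2} \cdot 0 = 0$)
$d{\left(a,Q \right)} = -3 + \frac{a}{2 Q}$ ($d{\left(a,Q \right)} = -3 + \frac{a + 0}{Q + Q} = -3 + \frac{a}{2 Q}$)
$21 d{\left(0,1 \right)} \left(-18\right) = 21 \left(-3 + \frac{1}{2} \cdot 0 \cdot 1^{-1}\right) \left(-18\right) = 21 \left(-3 + \frac{1}{2} \cdot 0 \cdot 1\right) \left(-18\right) = 21 \left(-3 + 0\right) \left(-18\right) = 21 \left(-3\right) \left(-18\right) = \left(-63\right) \left(-18\right) = 1134$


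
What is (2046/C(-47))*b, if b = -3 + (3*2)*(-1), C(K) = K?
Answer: 18414/47 ≈ 391.79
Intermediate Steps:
b = -9 (b = -3 + 6*(-1) = -3 - 6 = -9)
(2046/C(-47))*b = (2046/(-47))*(-9) = (2046*(-1/47))*(-9) = -2046/47*(-9) = 18414/47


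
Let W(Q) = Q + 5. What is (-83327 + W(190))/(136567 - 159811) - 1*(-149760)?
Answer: 870276143/5811 ≈ 1.4976e+5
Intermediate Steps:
W(Q) = 5 + Q
(-83327 + W(190))/(136567 - 159811) - 1*(-149760) = (-83327 + (5 + 190))/(136567 - 159811) - 1*(-149760) = (-83327 + 195)/(-23244) + 149760 = -83132*(-1/23244) + 149760 = 20783/5811 + 149760 = 870276143/5811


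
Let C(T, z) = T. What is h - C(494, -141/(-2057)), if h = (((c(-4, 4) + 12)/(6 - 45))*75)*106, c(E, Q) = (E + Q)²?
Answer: -38222/13 ≈ -2940.2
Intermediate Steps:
h = -31800/13 (h = ((((-4 + 4)² + 12)/(6 - 45))*75)*106 = (((0² + 12)/(-39))*75)*106 = (((0 + 12)*(-1/39))*75)*106 = ((12*(-1/39))*75)*106 = -4/13*75*106 = -300/13*106 = -31800/13 ≈ -2446.2)
h - C(494, -141/(-2057)) = -31800/13 - 1*494 = -31800/13 - 494 = -38222/13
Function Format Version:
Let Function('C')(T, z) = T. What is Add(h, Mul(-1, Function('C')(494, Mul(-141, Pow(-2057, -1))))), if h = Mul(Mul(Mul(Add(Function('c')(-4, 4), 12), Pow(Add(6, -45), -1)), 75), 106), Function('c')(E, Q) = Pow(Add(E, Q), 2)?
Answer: Rational(-38222, 13) ≈ -2940.2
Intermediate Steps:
h = Rational(-31800, 13) (h = Mul(Mul(Mul(Add(Pow(Add(-4, 4), 2), 12), Pow(Add(6, -45), -1)), 75), 106) = Mul(Mul(Mul(Add(Pow(0, 2), 12), Pow(-39, -1)), 75), 106) = Mul(Mul(Mul(Add(0, 12), Rational(-1, 39)), 75), 106) = Mul(Mul(Mul(12, Rational(-1, 39)), 75), 106) = Mul(Mul(Rational(-4, 13), 75), 106) = Mul(Rational(-300, 13), 106) = Rational(-31800, 13) ≈ -2446.2)
Add(h, Mul(-1, Function('C')(494, Mul(-141, Pow(-2057, -1))))) = Add(Rational(-31800, 13), Mul(-1, 494)) = Add(Rational(-31800, 13), -494) = Rational(-38222, 13)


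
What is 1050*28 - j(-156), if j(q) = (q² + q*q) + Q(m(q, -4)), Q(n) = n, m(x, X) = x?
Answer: -19116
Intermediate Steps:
j(q) = q + 2*q² (j(q) = (q² + q*q) + q = (q² + q²) + q = 2*q² + q = q + 2*q²)
1050*28 - j(-156) = 1050*28 - (-156)*(1 + 2*(-156)) = 29400 - (-156)*(1 - 312) = 29400 - (-156)*(-311) = 29400 - 1*48516 = 29400 - 48516 = -19116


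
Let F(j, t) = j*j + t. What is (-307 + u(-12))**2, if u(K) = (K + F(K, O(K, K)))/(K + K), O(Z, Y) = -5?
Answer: 56175025/576 ≈ 97526.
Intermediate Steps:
F(j, t) = t + j**2 (F(j, t) = j**2 + t = t + j**2)
u(K) = (-5 + K + K**2)/(2*K) (u(K) = (K + (-5 + K**2))/(K + K) = (-5 + K + K**2)/((2*K)) = (-5 + K + K**2)*(1/(2*K)) = (-5 + K + K**2)/(2*K))
(-307 + u(-12))**2 = (-307 + (1/2)*(-5 - 12 + (-12)**2)/(-12))**2 = (-307 + (1/2)*(-1/12)*(-5 - 12 + 144))**2 = (-307 + (1/2)*(-1/12)*127)**2 = (-307 - 127/24)**2 = (-7495/24)**2 = 56175025/576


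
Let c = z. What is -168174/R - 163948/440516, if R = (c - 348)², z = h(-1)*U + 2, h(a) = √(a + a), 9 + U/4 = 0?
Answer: (-510534072*√2 + 11660697917*I)/(220258*(-29281*I + 6228*√2)) ≈ -1.6889 + 0.39607*I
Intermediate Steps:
U = -36 (U = -36 + 4*0 = -36 + 0 = -36)
h(a) = √2*√a (h(a) = √(2*a) = √2*√a)
z = 2 - 36*I*√2 (z = (√2*√(-1))*(-36) + 2 = (√2*I)*(-36) + 2 = (I*√2)*(-36) + 2 = -36*I*√2 + 2 = 2 - 36*I*√2 ≈ 2.0 - 50.912*I)
c = 2 - 36*I*√2 ≈ 2.0 - 50.912*I
R = (-346 - 36*I*√2)² (R = ((2 - 36*I*√2) - 348)² = (-346 - 36*I*√2)² ≈ 1.1712e+5 + 35231.0*I)
-168174/R - 163948/440516 = -168174/(117124 + 24912*I*√2) - 163948/440516 = -168174/(117124 + 24912*I*√2) - 163948*1/440516 = -168174/(117124 + 24912*I*√2) - 40987/110129 = -40987/110129 - 168174/(117124 + 24912*I*√2)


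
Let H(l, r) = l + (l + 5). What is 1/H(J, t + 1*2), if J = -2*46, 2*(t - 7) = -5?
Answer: -1/179 ≈ -0.0055866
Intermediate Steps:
t = 9/2 (t = 7 + (½)*(-5) = 7 - 5/2 = 9/2 ≈ 4.5000)
J = -92
H(l, r) = 5 + 2*l (H(l, r) = l + (5 + l) = 5 + 2*l)
1/H(J, t + 1*2) = 1/(5 + 2*(-92)) = 1/(5 - 184) = 1/(-179) = -1/179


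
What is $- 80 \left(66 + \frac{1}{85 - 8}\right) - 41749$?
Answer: $- \frac{3621313}{77} \approx -47030.0$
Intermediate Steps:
$- 80 \left(66 + \frac{1}{85 - 8}\right) - 41749 = - 80 \left(66 + \frac{1}{77}\right) - 41749 = \left(-80\right) \frac{5083}{77} - 41749 = - \frac{406640}{77} - 41749 = - \frac{3621313}{77}$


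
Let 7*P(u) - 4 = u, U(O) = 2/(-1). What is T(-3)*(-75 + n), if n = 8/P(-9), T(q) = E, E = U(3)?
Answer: 862/5 ≈ 172.40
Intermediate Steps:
U(O) = -2 (U(O) = 2*(-1) = -2)
E = -2
P(u) = 4/7 + u/7
T(q) = -2
n = -56/5 (n = 8/(4/7 + (⅐)*(-9)) = 8/(4/7 - 9/7) = 8/(-5/7) = 8*(-7/5) = -56/5 ≈ -11.200)
T(-3)*(-75 + n) = -2*(-75 - 56/5) = -2*(-431/5) = 862/5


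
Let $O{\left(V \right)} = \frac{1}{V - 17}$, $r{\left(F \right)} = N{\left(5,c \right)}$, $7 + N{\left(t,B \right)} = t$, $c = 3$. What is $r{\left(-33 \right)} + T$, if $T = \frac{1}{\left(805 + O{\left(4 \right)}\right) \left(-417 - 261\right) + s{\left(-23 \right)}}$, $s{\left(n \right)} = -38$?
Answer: $- \frac{14190185}{7095086} \approx -2.0$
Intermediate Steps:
$N{\left(t,B \right)} = -7 + t$
$r{\left(F \right)} = -2$ ($r{\left(F \right)} = -7 + 5 = -2$)
$O{\left(V \right)} = \frac{1}{-17 + V}$
$T = - \frac{13}{7095086}$ ($T = \frac{1}{\left(805 + \frac{1}{-17 + 4}\right) \left(-417 - 261\right) - 38} = \frac{1}{\left(805 + \frac{1}{-13}\right) \left(-678\right) - 38} = \frac{1}{\left(805 - \frac{1}{13}\right) \left(-678\right) - 38} = \frac{1}{\frac{10464}{13} \left(-678\right) - 38} = \frac{1}{- \frac{7094592}{13} - 38} = \frac{1}{- \frac{7095086}{13}} = - \frac{13}{7095086} \approx -1.8323 \cdot 10^{-6}$)
$r{\left(-33 \right)} + T = -2 - \frac{13}{7095086} = - \frac{14190185}{7095086}$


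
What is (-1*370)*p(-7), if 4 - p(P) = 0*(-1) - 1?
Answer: -1850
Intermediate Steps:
p(P) = 5 (p(P) = 4 - (0*(-1) - 1) = 4 - (0 - 1) = 4 - 1*(-1) = 4 + 1 = 5)
(-1*370)*p(-7) = -1*370*5 = -370*5 = -1850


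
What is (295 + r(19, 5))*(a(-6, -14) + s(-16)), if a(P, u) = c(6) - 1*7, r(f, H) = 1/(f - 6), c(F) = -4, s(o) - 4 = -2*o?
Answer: 95900/13 ≈ 7376.9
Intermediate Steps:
s(o) = 4 - 2*o
r(f, H) = 1/(-6 + f)
a(P, u) = -11 (a(P, u) = -4 - 1*7 = -4 - 7 = -11)
(295 + r(19, 5))*(a(-6, -14) + s(-16)) = (295 + 1/(-6 + 19))*(-11 + (4 - 2*(-16))) = (295 + 1/13)*(-11 + (4 + 32)) = (295 + 1/13)*(-11 + 36) = (3836/13)*25 = 95900/13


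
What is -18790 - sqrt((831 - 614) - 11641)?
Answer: -18790 - 4*I*sqrt(714) ≈ -18790.0 - 106.88*I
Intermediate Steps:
-18790 - sqrt((831 - 614) - 11641) = -18790 - sqrt(217 - 11641) = -18790 - sqrt(-11424) = -18790 - 4*I*sqrt(714)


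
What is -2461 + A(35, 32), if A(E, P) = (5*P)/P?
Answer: -2456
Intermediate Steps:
A(E, P) = 5
-2461 + A(35, 32) = -2461 + 5 = -2456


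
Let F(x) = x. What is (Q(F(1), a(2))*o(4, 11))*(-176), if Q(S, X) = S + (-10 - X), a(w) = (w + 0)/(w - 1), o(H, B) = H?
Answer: 7744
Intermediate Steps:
a(w) = w/(-1 + w)
Q(S, X) = -10 + S - X
(Q(F(1), a(2))*o(4, 11))*(-176) = ((-10 + 1 - 2/(-1 + 2))*4)*(-176) = ((-10 + 1 - 2/1)*4)*(-176) = ((-10 + 1 - 2)*4)*(-176) = -11*4*(-176) = -44*(-176) = 7744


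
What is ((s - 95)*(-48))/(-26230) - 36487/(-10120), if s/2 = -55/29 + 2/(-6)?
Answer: 239577023/69981640 ≈ 3.4234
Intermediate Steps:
s = -388/87 (s = 2*(-55/29 + 2/(-6)) = 2*(-55*1/29 + 2*(-⅙)) = 2*(-55/29 - ⅓) = 2*(-194/87) = -388/87 ≈ -4.4598)
((s - 95)*(-48))/(-26230) - 36487/(-10120) = ((-388/87 - 95)*(-48))/(-26230) - 36487/(-10120) = -8653/87*(-48)*(-1/26230) - 36487*(-1/10120) = (138448/29)*(-1/26230) + 3317/920 = -69224/380335 + 3317/920 = 239577023/69981640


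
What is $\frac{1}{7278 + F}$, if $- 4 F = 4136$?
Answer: $\frac{1}{6244} \approx 0.00016015$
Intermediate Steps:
$F = -1034$ ($F = \left(- \frac{1}{4}\right) 4136 = -1034$)
$\frac{1}{7278 + F} = \frac{1}{7278 - 1034} = \frac{1}{6244}$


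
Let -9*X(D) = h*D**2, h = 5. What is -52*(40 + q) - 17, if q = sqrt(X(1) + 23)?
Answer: -2097 - 52*sqrt(202)/3 ≈ -2343.4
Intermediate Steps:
X(D) = -5*D**2/9
q = sqrt(202)/3 (q = sqrt(-5/9*1**2 + 23) = sqrt(-5/9*1 + 23) = sqrt(-5/9 + 23) = sqrt(202/9) = sqrt(202)/3 ≈ 4.7376)
-52*(40 + q) - 17 = -52*(40 + sqrt(202)/3) - 17 = (-2080 - 52*sqrt(202)/3) - 17 = -2097 - 52*sqrt(202)/3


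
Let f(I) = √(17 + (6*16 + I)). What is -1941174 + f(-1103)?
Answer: -1941174 + 3*I*√110 ≈ -1.9412e+6 + 31.464*I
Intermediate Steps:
f(I) = √(113 + I) (f(I) = √(17 + (96 + I)) = √(113 + I))
-1941174 + f(-1103) = -1941174 + √(113 - 1103) = -1941174 + √(-990) = -1941174 + 3*I*√110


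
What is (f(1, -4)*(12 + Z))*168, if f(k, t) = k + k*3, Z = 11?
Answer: 15456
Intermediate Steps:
f(k, t) = 4*k (f(k, t) = k + 3*k = 4*k)
(f(1, -4)*(12 + Z))*168 = ((4*1)*(12 + 11))*168 = (4*23)*168 = 92*168 = 15456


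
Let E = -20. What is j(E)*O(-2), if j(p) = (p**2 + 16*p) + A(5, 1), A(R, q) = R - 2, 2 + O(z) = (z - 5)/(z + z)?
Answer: -83/4 ≈ -20.750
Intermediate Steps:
O(z) = -2 + (-5 + z)/(2*z) (O(z) = -2 + (z - 5)/(z + z) = -2 + (-5 + z)/((2*z)) = -2 + (-5 + z)*(1/(2*z)) = -2 + (-5 + z)/(2*z))
A(R, q) = -2 + R
j(p) = 3 + p**2 + 16*p (j(p) = (p**2 + 16*p) + (-2 + 5) = (p**2 + 16*p) + 3 = 3 + p**2 + 16*p)
j(E)*O(-2) = (3 + (-20)**2 + 16*(-20))*((1/2)*(-5 - 3*(-2))/(-2)) = (3 + 400 - 320)*((1/2)*(-1/2)*(-5 + 6)) = 83*((1/2)*(-1/2)*1) = 83*(-1/4) = -83/4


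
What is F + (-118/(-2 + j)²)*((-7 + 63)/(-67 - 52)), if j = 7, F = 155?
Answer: 66819/425 ≈ 157.22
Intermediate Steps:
F + (-118/(-2 + j)²)*((-7 + 63)/(-67 - 52)) = 155 + (-118/(-2 + 7)²)*((-7 + 63)/(-67 - 52)) = 155 + (-118/(5²))*(56/(-119)) = 155 + (-118/25)*(56*(-1/119)) = 155 - 118*1/25*(-8/17) = 155 - 118/25*(-8/17) = 155 + 944/425 = 66819/425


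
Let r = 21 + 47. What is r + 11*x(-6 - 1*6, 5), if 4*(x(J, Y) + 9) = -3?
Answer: -157/4 ≈ -39.250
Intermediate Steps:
x(J, Y) = -39/4 (x(J, Y) = -9 + (¼)*(-3) = -9 - ¾ = -39/4)
r = 68
r + 11*x(-6 - 1*6, 5) = 68 + 11*(-39/4) = 68 - 429/4 = -157/4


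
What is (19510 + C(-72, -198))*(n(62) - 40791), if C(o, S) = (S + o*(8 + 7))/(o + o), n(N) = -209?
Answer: -800273875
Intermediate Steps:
C(o, S) = (S + 15*o)/(2*o) (C(o, S) = (S + o*15)/((2*o)) = (S + 15*o)*(1/(2*o)) = (S + 15*o)/(2*o))
(19510 + C(-72, -198))*(n(62) - 40791) = (19510 + (½)*(-198 + 15*(-72))/(-72))*(-209 - 40791) = (19510 + (½)*(-1/72)*(-198 - 1080))*(-41000) = (19510 + (½)*(-1/72)*(-1278))*(-41000) = (19510 + 71/8)*(-41000) = (156151/8)*(-41000) = -800273875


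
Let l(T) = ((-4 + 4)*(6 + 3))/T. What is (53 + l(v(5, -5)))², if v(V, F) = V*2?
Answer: 2809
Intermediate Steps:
v(V, F) = 2*V
l(T) = 0 (l(T) = (0*9)/T = 0/T = 0)
(53 + l(v(5, -5)))² = (53 + 0)² = 53² = 2809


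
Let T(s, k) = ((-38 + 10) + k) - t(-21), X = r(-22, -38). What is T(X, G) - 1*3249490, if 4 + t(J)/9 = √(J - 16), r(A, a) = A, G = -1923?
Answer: -3251405 - 9*I*√37 ≈ -3.2514e+6 - 54.745*I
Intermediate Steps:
X = -22
t(J) = -36 + 9*√(-16 + J) (t(J) = -36 + 9*√(J - 16) = -36 + 9*√(-16 + J))
T(s, k) = 8 + k - 9*I*√37 (T(s, k) = ((-38 + 10) + k) - (-36 + 9*√(-16 - 21)) = (-28 + k) - (-36 + 9*√(-37)) = (-28 + k) - (-36 + 9*(I*√37)) = (-28 + k) - (-36 + 9*I*√37) = (-28 + k) + (36 - 9*I*√37) = 8 + k - 9*I*√37)
T(X, G) - 1*3249490 = (8 - 1923 - 9*I*√37) - 1*3249490 = (-1915 - 9*I*√37) - 3249490 = -3251405 - 9*I*√37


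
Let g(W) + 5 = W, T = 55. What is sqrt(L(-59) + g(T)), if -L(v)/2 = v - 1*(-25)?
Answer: sqrt(118) ≈ 10.863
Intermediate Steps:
L(v) = -50 - 2*v (L(v) = -2*(v - 1*(-25)) = -2*(v + 25) = -2*(25 + v) = -50 - 2*v)
g(W) = -5 + W
sqrt(L(-59) + g(T)) = sqrt((-50 - 2*(-59)) + (-5 + 55)) = sqrt((-50 + 118) + 50) = sqrt(68 + 50) = sqrt(118)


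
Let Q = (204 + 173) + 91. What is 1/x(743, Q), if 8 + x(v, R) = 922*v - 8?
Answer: 1/685030 ≈ 1.4598e-6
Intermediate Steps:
Q = 468 (Q = 377 + 91 = 468)
x(v, R) = -16 + 922*v (x(v, R) = -8 + (922*v - 8) = -8 + (-8 + 922*v) = -16 + 922*v)
1/x(743, Q) = 1/(-16 + 922*743) = 1/(-16 + 685046) = 1/685030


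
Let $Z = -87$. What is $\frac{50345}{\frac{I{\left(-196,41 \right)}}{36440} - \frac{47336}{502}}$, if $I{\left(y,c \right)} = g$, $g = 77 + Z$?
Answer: $- \frac{46047752180}{86246443} \approx -533.91$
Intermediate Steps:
$g = -10$ ($g = 77 - 87 = -10$)
$I{\left(y,c \right)} = -10$
$\frac{50345}{\frac{I{\left(-196,41 \right)}}{36440} - \frac{47336}{502}} = \frac{50345}{- \frac{10}{36440} - \frac{47336}{502}} = \frac{50345}{\left(-10\right) \frac{1}{36440} - \frac{23668}{251}} = \frac{50345}{- \frac{1}{3644} - \frac{23668}{251}} = \frac{50345}{- \frac{86246443}{914644}} = 50345 \left(- \frac{914644}{86246443}\right) = - \frac{46047752180}{86246443}$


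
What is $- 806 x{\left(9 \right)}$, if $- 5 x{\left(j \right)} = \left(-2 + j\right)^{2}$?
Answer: $\frac{39494}{5} \approx 7898.8$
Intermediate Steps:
$x{\left(j \right)} = - \frac{\left(-2 + j\right)^{2}}{5}$
$- 806 x{\left(9 \right)} = - 806 \left(- \frac{\left(-2 + 9\right)^{2}}{5}\right) = - 806 \left(- \frac{7^{2}}{5}\right) = - 806 \left(\left(- \frac{1}{5}\right) 49\right) = \left(-806\right) \left(- \frac{49}{5}\right) = \frac{39494}{5}$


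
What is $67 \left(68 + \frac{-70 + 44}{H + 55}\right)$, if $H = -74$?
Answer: $\frac{88306}{19} \approx 4647.7$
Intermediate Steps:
$67 \left(68 + \frac{-70 + 44}{H + 55}\right) = 67 \left(68 + \frac{-70 + 44}{-74 + 55}\right) = 67 \left(68 - \frac{26}{-19}\right) = 67 \left(68 - - \frac{26}{19}\right) = 67 \left(68 + \frac{26}{19}\right) = 67 \cdot \frac{1318}{19} = \frac{88306}{19}$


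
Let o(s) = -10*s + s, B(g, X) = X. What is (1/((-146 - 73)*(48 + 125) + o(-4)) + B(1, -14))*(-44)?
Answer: 2119660/3441 ≈ 616.00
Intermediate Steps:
o(s) = -9*s
(1/((-146 - 73)*(48 + 125) + o(-4)) + B(1, -14))*(-44) = (1/((-146 - 73)*(48 + 125) - 9*(-4)) - 14)*(-44) = (1/(-219*173 + 36) - 14)*(-44) = (1/(-37887 + 36) - 14)*(-44) = (1/(-37851) - 14)*(-44) = (-1/37851 - 14)*(-44) = -529915/37851*(-44) = 2119660/3441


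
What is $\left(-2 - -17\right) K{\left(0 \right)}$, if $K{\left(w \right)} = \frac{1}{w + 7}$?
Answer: $\frac{15}{7} \approx 2.1429$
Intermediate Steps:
$K{\left(w \right)} = \frac{1}{7 + w}$
$\left(-2 - -17\right) K{\left(0 \right)} = \frac{-2 - -17}{7 + 0} = \frac{-2 + 17}{7} = 15 \cdot \frac{1}{7} = \frac{15}{7}$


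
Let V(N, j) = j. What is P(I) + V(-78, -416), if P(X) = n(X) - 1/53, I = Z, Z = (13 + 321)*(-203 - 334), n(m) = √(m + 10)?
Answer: -22049/53 + 2*I*√44837 ≈ -416.02 + 423.5*I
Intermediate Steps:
n(m) = √(10 + m)
Z = -179358 (Z = 334*(-537) = -179358)
I = -179358
P(X) = -1/53 + √(10 + X) (P(X) = √(10 + X) - 1/53 = -1/53 + √(10 + X))
P(I) + V(-78, -416) = (-1/53 + √(10 - 179358)) - 416 = (-1/53 + √(-179348)) - 416 = (-1/53 + 2*I*√44837) - 416 = -22049/53 + 2*I*√44837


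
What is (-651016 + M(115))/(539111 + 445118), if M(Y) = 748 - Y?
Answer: -650383/984229 ≈ -0.66080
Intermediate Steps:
(-651016 + M(115))/(539111 + 445118) = (-651016 + (748 - 1*115))/(539111 + 445118) = (-651016 + (748 - 115))/984229 = (-651016 + 633)*(1/984229) = -650383*1/984229 = -650383/984229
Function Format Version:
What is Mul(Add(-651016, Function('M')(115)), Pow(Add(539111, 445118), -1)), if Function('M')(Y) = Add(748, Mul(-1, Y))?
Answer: Rational(-650383, 984229) ≈ -0.66080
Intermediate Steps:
Mul(Add(-651016, Function('M')(115)), Pow(Add(539111, 445118), -1)) = Mul(Add(-651016, Add(748, Mul(-1, 115))), Pow(Add(539111, 445118), -1)) = Mul(Add(-651016, Add(748, -115)), Pow(984229, -1)) = Mul(Add(-651016, 633), Rational(1, 984229)) = Mul(-650383, Rational(1, 984229)) = Rational(-650383, 984229)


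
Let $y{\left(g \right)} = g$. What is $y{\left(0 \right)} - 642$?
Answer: $-642$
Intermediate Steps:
$y{\left(0 \right)} - 642 = 0 - 642 = -642$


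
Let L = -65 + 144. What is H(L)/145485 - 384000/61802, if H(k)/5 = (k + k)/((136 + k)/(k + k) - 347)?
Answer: -305091894676564/49102191666567 ≈ -6.2134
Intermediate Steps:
L = 79
H(k) = 10*k/(-347 + (136 + k)/(2*k)) (H(k) = 5*((k + k)/((136 + k)/(k + k) - 347)) = 5*((2*k)/((136 + k)/((2*k)) - 347)) = 5*((2*k)/((136 + k)*(1/(2*k)) - 347)) = 5*((2*k)/((136 + k)/(2*k) - 347)) = 5*((2*k)/(-347 + (136 + k)/(2*k))) = 5*(2*k/(-347 + (136 + k)/(2*k))) = 10*k/(-347 + (136 + k)/(2*k)))
H(L)/145485 - 384000/61802 = -20*79²/(-136 + 693*79)/145485 - 384000/61802 = -20*6241/(-136 + 54747)*(1/145485) - 384000*1/61802 = -20*6241/54611*(1/145485) - 192000/30901 = -20*6241*1/54611*(1/145485) - 192000/30901 = -124820/54611*1/145485 - 192000/30901 = -24964/1589016267 - 192000/30901 = -305091894676564/49102191666567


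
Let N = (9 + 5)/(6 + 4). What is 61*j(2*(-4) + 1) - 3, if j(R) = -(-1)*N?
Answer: 412/5 ≈ 82.400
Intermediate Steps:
N = 7/5 (N = 14/10 = 14*(⅒) = 7/5 ≈ 1.4000)
j(R) = 7/5 (j(R) = -(-1)*7/5 = -1*(-7/5) = 7/5)
61*j(2*(-4) + 1) - 3 = 61*(7/5) - 3 = 427/5 - 3 = 412/5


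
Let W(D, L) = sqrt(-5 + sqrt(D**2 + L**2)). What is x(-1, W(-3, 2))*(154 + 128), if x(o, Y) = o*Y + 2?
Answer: 564 - 282*sqrt(-5 + sqrt(13)) ≈ 564.0 - 333.0*I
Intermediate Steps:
x(o, Y) = 2 + Y*o (x(o, Y) = Y*o + 2 = 2 + Y*o)
x(-1, W(-3, 2))*(154 + 128) = (2 + sqrt(-5 + sqrt((-3)**2 + 2**2))*(-1))*(154 + 128) = (2 + sqrt(-5 + sqrt(9 + 4))*(-1))*282 = (2 + sqrt(-5 + sqrt(13))*(-1))*282 = (2 - sqrt(-5 + sqrt(13)))*282 = 564 - 282*sqrt(-5 + sqrt(13))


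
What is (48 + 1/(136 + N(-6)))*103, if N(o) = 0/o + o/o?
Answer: 677431/137 ≈ 4944.8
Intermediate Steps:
N(o) = 1 (N(o) = 0 + 1 = 1)
(48 + 1/(136 + N(-6)))*103 = (48 + 1/(136 + 1))*103 = (48 + 1/137)*103 = (6577/137)*103 = 677431/137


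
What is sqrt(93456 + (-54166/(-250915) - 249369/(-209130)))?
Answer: sqrt(23341086037011134538770)/499750990 ≈ 305.71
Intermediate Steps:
sqrt(93456 + (-54166/(-250915) - 249369/(-209130))) = sqrt(93456 + (-54166*(-1/250915) - 249369*(-1/209130))) = sqrt(93456 + (7738/35845 + 83123/69710)) = sqrt(93456 + 703791983/499750990) = sqrt(46705432313423/499750990) = sqrt(23341086037011134538770)/499750990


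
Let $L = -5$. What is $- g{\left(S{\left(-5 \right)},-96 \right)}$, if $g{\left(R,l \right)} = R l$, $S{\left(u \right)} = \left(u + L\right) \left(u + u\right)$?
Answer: $9600$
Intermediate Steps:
$S{\left(u \right)} = 2 u \left(-5 + u\right)$ ($S{\left(u \right)} = \left(u - 5\right) \left(u + u\right) = \left(-5 + u\right) 2 u = 2 u \left(-5 + u\right)$)
$- g{\left(S{\left(-5 \right)},-96 \right)} = - 2 \left(-5\right) \left(-5 - 5\right) \left(-96\right) = - 2 \left(-5\right) \left(-10\right) \left(-96\right) = - 100 \left(-96\right) = \left(-1\right) \left(-9600\right) = 9600$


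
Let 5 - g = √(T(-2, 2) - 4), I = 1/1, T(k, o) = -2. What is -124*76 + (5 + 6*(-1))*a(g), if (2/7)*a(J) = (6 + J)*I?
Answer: -18925/2 + 7*I*√6/2 ≈ -9462.5 + 8.5732*I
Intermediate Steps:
I = 1
g = 5 - I*√6 (g = 5 - √(-2 - 4) = 5 - √(-6) = 5 - I*√6 ≈ 5.0 - 2.4495*I)
a(J) = 21 + 7*J/2 (a(J) = 7*((6 + J)*1)/2 = 7*(6 + J)/2 = 21 + 7*J/2)
-124*76 + (5 + 6*(-1))*a(g) = -124*76 + (5 + 6*(-1))*(21 + 7*(5 - I*√6)/2) = -9424 + (5 - 6)*(21 + (35/2 - 7*I*√6/2)) = -9424 - (77/2 - 7*I*√6/2) = -9424 + (-77/2 + 7*I*√6/2) = -18925/2 + 7*I*√6/2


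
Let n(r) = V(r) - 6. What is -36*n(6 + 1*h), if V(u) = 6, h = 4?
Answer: 0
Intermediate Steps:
n(r) = 0 (n(r) = 6 - 6 = 0)
-36*n(6 + 1*h) = -36*0 = 0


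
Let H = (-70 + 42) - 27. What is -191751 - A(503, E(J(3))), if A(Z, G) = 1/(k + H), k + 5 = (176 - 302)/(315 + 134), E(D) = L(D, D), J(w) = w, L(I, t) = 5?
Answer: -5189932117/27066 ≈ -1.9175e+5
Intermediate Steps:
E(D) = 5
H = -55 (H = -28 - 27 = -55)
k = -2371/449 (k = -5 + (176 - 302)/(315 + 134) = -5 - 126/449 = -2371/449 ≈ -5.2806)
A(Z, G) = -449/27066 (A(Z, G) = 1/(-2371/449 - 55) = 1/(-27066/449) = -449/27066)
-191751 - A(503, E(J(3))) = -191751 - 1*(-449/27066) = -191751 + 449/27066 = -5189932117/27066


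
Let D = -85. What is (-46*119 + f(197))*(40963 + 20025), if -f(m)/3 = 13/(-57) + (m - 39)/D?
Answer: -538548374212/1615 ≈ -3.3347e+8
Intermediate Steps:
f(m) = -1118/1615 + 3*m/85 (f(m) = -3*(13/(-57) + (m - 39)/(-85)) = -3*(13*(-1/57) + (-39 + m)*(-1/85)) = -3*(-13/57 + (39/85 - m/85)) = -3*(1118/4845 - m/85) = -1118/1615 + 3*m/85)
(-46*119 + f(197))*(40963 + 20025) = (-46*119 + (-1118/1615 + (3/85)*197))*(40963 + 20025) = (-5474 + (-1118/1615 + 591/85))*60988 = (-5474 + 10111/1615)*60988 = -8830399/1615*60988 = -538548374212/1615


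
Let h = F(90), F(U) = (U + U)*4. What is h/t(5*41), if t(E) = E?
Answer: 144/41 ≈ 3.5122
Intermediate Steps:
F(U) = 8*U (F(U) = (2*U)*4 = 8*U)
h = 720 (h = 8*90 = 720)
h/t(5*41) = 720/((5*41)) = 720/205 = 720*(1/205) = 144/41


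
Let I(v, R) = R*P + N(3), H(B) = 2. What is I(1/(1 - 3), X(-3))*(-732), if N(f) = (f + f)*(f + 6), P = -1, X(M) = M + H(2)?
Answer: -40260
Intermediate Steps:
X(M) = 2 + M (X(M) = M + 2 = 2 + M)
N(f) = 2*f*(6 + f) (N(f) = (2*f)*(6 + f) = 2*f*(6 + f))
I(v, R) = 54 - R (I(v, R) = R*(-1) + 2*3*(6 + 3) = -R + 2*3*9 = -R + 54 = 54 - R)
I(1/(1 - 3), X(-3))*(-732) = (54 - (2 - 3))*(-732) = (54 - 1*(-1))*(-732) = (54 + 1)*(-732) = 55*(-732) = -40260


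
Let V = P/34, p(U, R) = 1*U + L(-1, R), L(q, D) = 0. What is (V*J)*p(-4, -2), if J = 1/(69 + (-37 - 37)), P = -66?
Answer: -132/85 ≈ -1.5529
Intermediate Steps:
p(U, R) = U (p(U, R) = 1*U + 0 = U + 0 = U)
V = -33/17 (V = -66/34 = -66*1/34 = -33/17 ≈ -1.9412)
J = -⅕ (J = 1/(69 - 74) = 1/(-5) = -⅕ ≈ -0.20000)
(V*J)*p(-4, -2) = -33/17*(-⅕)*(-4) = (33/85)*(-4) = -132/85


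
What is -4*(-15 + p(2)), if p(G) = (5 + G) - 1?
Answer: 36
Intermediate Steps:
p(G) = 4 + G
-4*(-15 + p(2)) = -4*(-15 + (4 + 2)) = -4*(-15 + 6) = -4*(-9) = 36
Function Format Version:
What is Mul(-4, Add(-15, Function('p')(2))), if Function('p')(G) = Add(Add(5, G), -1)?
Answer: 36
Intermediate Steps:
Function('p')(G) = Add(4, G)
Mul(-4, Add(-15, Function('p')(2))) = Mul(-4, Add(-15, Add(4, 2))) = Mul(-4, Add(-15, 6)) = Mul(-4, -9) = 36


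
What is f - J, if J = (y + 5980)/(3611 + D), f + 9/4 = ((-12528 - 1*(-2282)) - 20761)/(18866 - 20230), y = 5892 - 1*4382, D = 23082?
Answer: 367766337/18204626 ≈ 20.202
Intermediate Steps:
y = 1510 (y = 5892 - 4382 = 1510)
f = 13969/682 (f = -9/4 + ((-12528 - 1*(-2282)) - 20761)/(18866 - 20230) = -9/4 + ((-12528 + 2282) - 20761)/(-1364) = -9/4 + (-10246 - 20761)*(-1/1364) = -9/4 - 31007*(-1/1364) = -9/4 + 31007/1364 = 13969/682 ≈ 20.482)
J = 7490/26693 (J = (1510 + 5980)/(3611 + 23082) = 7490/26693 ≈ 0.28060)
f - J = 13969/682 - 1*7490/26693 = 13969/682 - 7490/26693 = 367766337/18204626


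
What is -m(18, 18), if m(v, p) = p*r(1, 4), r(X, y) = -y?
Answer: 72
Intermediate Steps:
m(v, p) = -4*p (m(v, p) = p*(-1*4) = p*(-4) = -4*p)
-m(18, 18) = -(-4)*18 = -1*(-72) = 72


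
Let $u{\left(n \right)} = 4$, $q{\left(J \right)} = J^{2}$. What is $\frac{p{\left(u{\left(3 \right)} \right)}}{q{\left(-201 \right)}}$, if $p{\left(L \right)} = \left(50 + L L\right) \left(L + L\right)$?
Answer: $\frac{176}{13467} \approx 0.013069$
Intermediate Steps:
$p{\left(L \right)} = 2 L \left(50 + L^{2}\right)$ ($p{\left(L \right)} = \left(50 + L^{2}\right) 2 L = 2 L \left(50 + L^{2}\right)$)
$\frac{p{\left(u{\left(3 \right)} \right)}}{q{\left(-201 \right)}} = \frac{2 \cdot 4 \left(50 + 4^{2}\right)}{\left(-201\right)^{2}} = \frac{2 \cdot 4 \left(50 + 16\right)}{40401} = 2 \cdot 4 \cdot 66 \cdot \frac{1}{40401} = 528 \cdot \frac{1}{40401} = \frac{176}{13467}$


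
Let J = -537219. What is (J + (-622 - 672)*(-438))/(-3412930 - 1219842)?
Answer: -29553/4632772 ≈ -0.0063791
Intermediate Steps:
(J + (-622 - 672)*(-438))/(-3412930 - 1219842) = (-537219 + (-622 - 672)*(-438))/(-3412930 - 1219842) = (-537219 - 1294*(-438))/(-4632772) = (-537219 + 566772)*(-1/4632772) = 29553*(-1/4632772) = -29553/4632772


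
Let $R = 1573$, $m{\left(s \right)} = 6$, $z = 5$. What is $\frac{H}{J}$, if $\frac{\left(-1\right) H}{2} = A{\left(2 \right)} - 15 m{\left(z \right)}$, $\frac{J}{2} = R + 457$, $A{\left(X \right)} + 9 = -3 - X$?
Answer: $\frac{52}{1015} \approx 0.051232$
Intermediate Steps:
$A{\left(X \right)} = -12 - X$ ($A{\left(X \right)} = -9 - \left(3 + X\right) = -12 - X$)
$J = 4060$ ($J = 2 \left(1573 + 457\right) = 2 \cdot 2030 = 4060$)
$H = 208$ ($H = - 2 \left(\left(-12 - 2\right) - 90\right) = - 2 \left(-14 - 90\right) = \left(-2\right) \left(-104\right) = 208$)
$\frac{H}{J} = \frac{208}{4060} = 208 \cdot \frac{1}{4060} = \frac{52}{1015}$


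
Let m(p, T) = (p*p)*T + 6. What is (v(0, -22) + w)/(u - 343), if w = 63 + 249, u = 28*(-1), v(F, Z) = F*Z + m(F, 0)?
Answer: -6/7 ≈ -0.85714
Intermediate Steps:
m(p, T) = 6 + T*p² (m(p, T) = p²*T + 6 = T*p² + 6 = 6 + T*p²)
v(F, Z) = 6 + F*Z (v(F, Z) = F*Z + (6 + 0*F²) = F*Z + (6 + 0) = F*Z + 6 = 6 + F*Z)
u = -28
w = 312
(v(0, -22) + w)/(u - 343) = ((6 + 0*(-22)) + 312)/(-28 - 343) = ((6 + 0) + 312)/(-371) = (6 + 312)*(-1/371) = 318*(-1/371) = -6/7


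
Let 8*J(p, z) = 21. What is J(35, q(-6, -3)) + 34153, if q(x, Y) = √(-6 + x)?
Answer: 273245/8 ≈ 34156.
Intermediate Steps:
J(p, z) = 21/8 (J(p, z) = (⅛)*21 = 21/8)
J(35, q(-6, -3)) + 34153 = 21/8 + 34153 = 273245/8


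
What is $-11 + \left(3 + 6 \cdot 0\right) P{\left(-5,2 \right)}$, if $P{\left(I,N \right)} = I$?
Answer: $-26$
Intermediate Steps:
$-11 + \left(3 + 6 \cdot 0\right) P{\left(-5,2 \right)} = -11 + \left(3 + 6 \cdot 0\right) \left(-5\right) = -11 + \left(3 + 0\right) \left(-5\right) = -11 + 3 \left(-5\right) = -11 - 15 = -26$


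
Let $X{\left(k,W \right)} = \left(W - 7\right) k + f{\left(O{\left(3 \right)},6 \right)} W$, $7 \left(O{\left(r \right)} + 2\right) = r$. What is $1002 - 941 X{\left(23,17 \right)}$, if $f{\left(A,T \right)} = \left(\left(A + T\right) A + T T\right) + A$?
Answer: $- \frac{32087934}{49} \approx -6.5486 \cdot 10^{5}$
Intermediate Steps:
$O{\left(r \right)} = -2 + \frac{r}{7}$
$f{\left(A,T \right)} = A + T^{2} + A \left(A + T\right)$ ($f{\left(A,T \right)} = \left(A \left(A + T\right) + T^{2}\right) + A = \left(T^{2} + A \left(A + T\right)\right) + A = A + T^{2} + A \left(A + T\right)$)
$X{\left(k,W \right)} = \frac{1346 W}{49} + k \left(-7 + W\right)$ ($X{\left(k,W \right)} = \left(W - 7\right) k + \left(\left(-2 + \frac{1}{7} \cdot 3\right) + \left(-2 + \frac{1}{7} \cdot 3\right)^{2} + 6^{2} + \left(-2 + \frac{1}{7} \cdot 3\right) 6\right) W = \left(-7 + W\right) k + \left(\left(-2 + \frac{3}{7}\right) + \left(-2 + \frac{3}{7}\right)^{2} + 36 + \left(-2 + \frac{3}{7}\right) 6\right) W = k \left(-7 + W\right) + \left(- \frac{11}{7} + \left(- \frac{11}{7}\right)^{2} + 36 - \frac{66}{7}\right) W = k \left(-7 + W\right) + \left(- \frac{11}{7} + \frac{121}{49} + 36 - \frac{66}{7}\right) W = k \left(-7 + W\right) + \frac{1346 W}{49} = \frac{1346 W}{49} + k \left(-7 + W\right)$)
$1002 - 941 X{\left(23,17 \right)} = 1002 - 941 \left(\left(-7\right) 23 + \frac{1346}{49} \cdot 17 + 17 \cdot 23\right) = 1002 - 941 \left(-161 + \frac{22882}{49} + 391\right) = 1002 - \frac{32137032}{49} = - \frac{32087934}{49}$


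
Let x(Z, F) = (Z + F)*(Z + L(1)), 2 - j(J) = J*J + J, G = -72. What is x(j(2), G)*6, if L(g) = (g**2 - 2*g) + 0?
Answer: 2280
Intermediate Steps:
L(g) = g**2 - 2*g
j(J) = 2 - J - J**2 (j(J) = 2 - (J*J + J) = 2 - (J**2 + J) = 2 - (J + J**2) = 2 + (-J - J**2) = 2 - J - J**2)
x(Z, F) = (-1 + Z)*(F + Z) (x(Z, F) = (Z + F)*(Z + 1*(-2 + 1)) = (F + Z)*(Z + 1*(-1)) = (F + Z)*(Z - 1) = (F + Z)*(-1 + Z) = (-1 + Z)*(F + Z))
x(j(2), G)*6 = ((2 - 1*2 - 1*2**2)**2 - 1*(-72) - (2 - 1*2 - 1*2**2) - 72*(2 - 1*2 - 1*2**2))*6 = ((2 - 2 - 1*4)**2 + 72 - (2 - 2 - 1*4) - 72*(2 - 2 - 1*4))*6 = ((2 - 2 - 4)**2 + 72 - (2 - 2 - 4) - 72*(2 - 2 - 4))*6 = ((-4)**2 + 72 - 1*(-4) - 72*(-4))*6 = (16 + 72 + 4 + 288)*6 = 380*6 = 2280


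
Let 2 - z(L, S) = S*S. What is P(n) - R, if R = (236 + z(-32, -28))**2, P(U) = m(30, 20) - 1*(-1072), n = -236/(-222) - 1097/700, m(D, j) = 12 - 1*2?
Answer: -297034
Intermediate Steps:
z(L, S) = 2 - S**2 (z(L, S) = 2 - S*S = 2 - S**2)
m(D, j) = 10 (m(D, j) = 12 - 2 = 10)
n = -39167/77700 (n = -236*(-1/222) - 1097*1/700 = 118/111 - 1097/700 = -39167/77700 ≈ -0.50408)
P(U) = 1082 (P(U) = 10 - 1*(-1072) = 10 + 1072 = 1082)
R = 298116 (R = (236 + (2 - 1*(-28)**2))**2 = (236 + (2 - 1*784))**2 = (236 + (2 - 784))**2 = (236 - 782)**2 = (-546)**2 = 298116)
P(n) - R = 1082 - 1*298116 = 1082 - 298116 = -297034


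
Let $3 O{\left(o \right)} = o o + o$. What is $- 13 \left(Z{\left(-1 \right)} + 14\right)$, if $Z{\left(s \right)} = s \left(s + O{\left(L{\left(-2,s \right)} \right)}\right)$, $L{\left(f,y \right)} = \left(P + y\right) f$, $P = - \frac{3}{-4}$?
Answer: $- \frac{767}{4} \approx -191.75$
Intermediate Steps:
$P = \frac{3}{4}$ ($P = \left(-3\right) \left(- \frac{1}{4}\right) = \frac{3}{4} \approx 0.75$)
$L{\left(f,y \right)} = f \left(\frac{3}{4} + y\right)$ ($L{\left(f,y \right)} = \left(\frac{3}{4} + y\right) f = f \left(\frac{3}{4} + y\right)$)
$O{\left(o \right)} = \frac{o}{3} + \frac{o^{2}}{3}$ ($O{\left(o \right)} = \frac{o o + o}{3} = \frac{o^{2} + o}{3} = \frac{o + o^{2}}{3} = \frac{o}{3} + \frac{o^{2}}{3}$)
$Z{\left(s \right)} = s \left(s + \frac{\left(- \frac{3}{2} - 2 s\right) \left(- \frac{1}{2} - 2 s\right)}{3}\right)$ ($Z{\left(s \right)} = s \left(s + \frac{\frac{1}{4} \left(-2\right) \left(3 + 4 s\right) \left(1 + \frac{1}{4} \left(-2\right) \left(3 + 4 s\right)\right)}{3}\right) = s \left(s + \frac{\left(- \frac{3}{2} - 2 s\right) \left(1 - \left(\frac{3}{2} + 2 s\right)\right)}{3}\right) = s \left(s + \frac{\left(- \frac{3}{2} - 2 s\right) \left(- \frac{1}{2} - 2 s\right)}{3}\right)$)
$- 13 \left(Z{\left(-1 \right)} + 14\right) = - 13 \left(\frac{1}{12} \left(-1\right) \left(3 + 16 \left(-1\right)^{2} + 28 \left(-1\right)\right) + 14\right) = - 13 \left(\frac{1}{12} \left(-1\right) \left(3 + 16 \cdot 1 - 28\right) + 14\right) = - 13 \left(\frac{1}{12} \left(-1\right) \left(3 + 16 - 28\right) + 14\right) = - 13 \left(\frac{1}{12} \left(-1\right) \left(-9\right) + 14\right) = - 13 \left(\frac{3}{4} + 14\right) = \left(-13\right) \frac{59}{4} = - \frac{767}{4}$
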